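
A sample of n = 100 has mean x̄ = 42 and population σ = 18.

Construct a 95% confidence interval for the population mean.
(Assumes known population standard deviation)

Confidence level: 95%, α = 0.05
z_0.025 = 1.960
SE = σ/√n = 18/√100 = 1.8000
Margin of error = 1.960 × 1.8000 = 3.5280
CI: x̄ ± margin = 42 ± 3.5280
CI: (38.4720, 45.5280)

Answer: (38.4720, 45.5280)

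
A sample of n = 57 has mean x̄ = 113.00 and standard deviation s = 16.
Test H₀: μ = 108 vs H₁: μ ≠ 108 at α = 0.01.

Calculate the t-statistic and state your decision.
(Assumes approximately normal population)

Answer: t = 2.3593, fail to reject H₀

Derivation:
df = n - 1 = 56
SE = s/√n = 16/√57 = 2.1193
t = (x̄ - μ₀)/SE = (113.00 - 108)/2.1193 = 2.3593
Critical value: t_{0.005,56} = ±2.667
p-value ≈ 0.0218
Decision: fail to reject H₀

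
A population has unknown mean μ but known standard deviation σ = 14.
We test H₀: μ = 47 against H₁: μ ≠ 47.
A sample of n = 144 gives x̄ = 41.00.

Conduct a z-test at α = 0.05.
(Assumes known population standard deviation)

Standard error: SE = σ/√n = 14/√144 = 1.1667
z-statistic: z = (x̄ - μ₀)/SE = (41.00 - 47)/1.1667 = -5.1427
Critical value: ±1.960
p-value < 0.0001
Decision: reject H₀

Answer: z = -5.1427, reject H₀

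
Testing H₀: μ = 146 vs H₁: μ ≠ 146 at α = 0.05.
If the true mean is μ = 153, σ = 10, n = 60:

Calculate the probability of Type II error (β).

Answer: β ≈ 0.0003

Derivation:
SE = σ/√n = 10/√60 = 1.2910
Critical values: μ₀ ± z_0.025×SE = 146 ± 1.960×1.2910
Acceptance region: (143.4696, 148.5304)
Under H₁ (μ = 153): z_high = (148.5304 - 153)/1.2910 = -3.4621, z_low = (143.4696 - 153)/1.2910 = -7.3822
β = P(not reject | H₁) = Φ(-3.4621) - Φ(-7.3822) ≈ 0.0003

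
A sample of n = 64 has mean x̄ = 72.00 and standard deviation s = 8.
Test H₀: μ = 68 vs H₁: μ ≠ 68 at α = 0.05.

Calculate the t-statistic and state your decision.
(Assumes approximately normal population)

Answer: t = 4.0000, reject H₀

Derivation:
df = n - 1 = 63
SE = s/√n = 8/√64 = 1.0000
t = (x̄ - μ₀)/SE = (72.00 - 68)/1.0000 = 4.0000
Critical value: t_{0.025,63} = ±1.998
p-value ≈ 0.0002
Decision: reject H₀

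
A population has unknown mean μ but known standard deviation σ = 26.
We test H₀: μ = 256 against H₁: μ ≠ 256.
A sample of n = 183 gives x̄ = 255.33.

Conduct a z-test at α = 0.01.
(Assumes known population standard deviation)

Answer: z = -0.3486, fail to reject H₀

Derivation:
Standard error: SE = σ/√n = 26/√183 = 1.9220
z-statistic: z = (x̄ - μ₀)/SE = (255.33 - 256)/1.9220 = -0.3486
Critical value: ±2.576
p-value = 0.7274
Decision: fail to reject H₀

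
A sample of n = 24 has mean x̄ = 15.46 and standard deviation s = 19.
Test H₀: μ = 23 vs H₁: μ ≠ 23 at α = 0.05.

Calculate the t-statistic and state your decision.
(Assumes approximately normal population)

Answer: t = -1.9441, fail to reject H₀

Derivation:
df = n - 1 = 23
SE = s/√n = 19/√24 = 3.8784
t = (x̄ - μ₀)/SE = (15.46 - 23)/3.8784 = -1.9441
Critical value: t_{0.025,23} = ±2.069
p-value ≈ 0.0642
Decision: fail to reject H₀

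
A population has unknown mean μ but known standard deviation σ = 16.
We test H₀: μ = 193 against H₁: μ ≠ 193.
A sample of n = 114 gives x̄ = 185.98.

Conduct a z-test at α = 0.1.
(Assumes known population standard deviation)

Standard error: SE = σ/√n = 16/√114 = 1.4985
z-statistic: z = (x̄ - μ₀)/SE = (185.98 - 193)/1.4985 = -4.6847
Critical value: ±1.645
p-value < 0.0001
Decision: reject H₀

Answer: z = -4.6847, reject H₀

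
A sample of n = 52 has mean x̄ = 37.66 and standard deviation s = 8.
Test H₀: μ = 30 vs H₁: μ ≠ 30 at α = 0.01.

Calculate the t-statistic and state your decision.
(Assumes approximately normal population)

df = n - 1 = 51
SE = s/√n = 8/√52 = 1.1094
t = (x̄ - μ₀)/SE = (37.66 - 30)/1.1094 = 6.9046
Critical value: t_{0.005,51} = ±2.676
p-value < 0.0001
Decision: reject H₀

Answer: t = 6.9046, reject H₀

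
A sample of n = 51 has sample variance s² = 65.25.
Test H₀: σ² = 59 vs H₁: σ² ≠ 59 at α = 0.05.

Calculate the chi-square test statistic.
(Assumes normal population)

df = n - 1 = 50
χ² = (n-1)s²/σ₀² = 50×65.25/59 = 55.2966
Critical values: χ²_{0.975,50} = 32.357, χ²_{0.025,50} = 71.420
Rejection region: χ² < 32.357 or χ² > 71.420
Decision: fail to reject H₀

Answer: χ² = 55.2966, fail to reject H₀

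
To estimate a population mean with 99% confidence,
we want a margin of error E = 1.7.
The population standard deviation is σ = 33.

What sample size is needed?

z_0.005 = 2.576
n = (z×σ/E)² = (2.576×33/1.7)²
n = 2500.4706
Round up: n = 2501

Answer: n = 2501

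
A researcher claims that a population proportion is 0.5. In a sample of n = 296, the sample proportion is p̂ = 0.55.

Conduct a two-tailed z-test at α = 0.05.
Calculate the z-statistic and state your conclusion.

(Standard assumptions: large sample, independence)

Answer: z = 1.7205, fail to reject H₀

Derivation:
H₀: p = 0.5, H₁: p ≠ 0.5
Standard error: SE = √(p₀(1-p₀)/n) = √(0.5×0.5/296) = 0.029062
z-statistic: z = (p̂ - p₀)/SE = (0.55 - 0.5)/0.029062 = 1.7205
Critical value: z_0.025 = ±1.960
p-value = 0.0853
Decision: fail to reject H₀ at α = 0.05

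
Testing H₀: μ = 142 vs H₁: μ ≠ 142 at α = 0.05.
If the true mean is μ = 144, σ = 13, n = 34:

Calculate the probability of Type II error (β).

Answer: β ≈ 0.8539

Derivation:
SE = σ/√n = 13/√34 = 2.2295
Critical values: μ₀ ± z_0.025×SE = 142 ± 1.960×2.2295
Acceptance region: (137.6302, 146.3698)
Under H₁ (μ = 144): z_high = (146.3698 - 144)/2.2295 = 1.0629, z_low = (137.6302 - 144)/2.2295 = -2.8571
β = P(not reject | H₁) = Φ(1.0629) - Φ(-2.8571) ≈ 0.8539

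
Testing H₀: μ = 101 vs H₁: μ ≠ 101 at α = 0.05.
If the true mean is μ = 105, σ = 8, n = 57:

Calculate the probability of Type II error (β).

SE = σ/√n = 8/√57 = 1.0596
Critical values: μ₀ ± z_0.025×SE = 101 ± 1.960×1.0596
Acceptance region: (98.9232, 103.0768)
Under H₁ (μ = 105): z_high = (103.0768 - 105)/1.0596 = -1.8150, z_low = (98.9232 - 105)/1.0596 = -5.7350
β = P(not reject | H₁) = Φ(-1.8150) - Φ(-5.7350) ≈ 0.0348

Answer: β ≈ 0.0348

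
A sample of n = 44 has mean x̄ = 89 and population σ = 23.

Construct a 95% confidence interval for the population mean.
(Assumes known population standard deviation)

Answer: (82.2039, 95.7961)

Derivation:
Confidence level: 95%, α = 0.05
z_0.025 = 1.960
SE = σ/√n = 23/√44 = 3.4674
Margin of error = 1.960 × 3.4674 = 6.7961
CI: x̄ ± margin = 89 ± 6.7961
CI: (82.2039, 95.7961)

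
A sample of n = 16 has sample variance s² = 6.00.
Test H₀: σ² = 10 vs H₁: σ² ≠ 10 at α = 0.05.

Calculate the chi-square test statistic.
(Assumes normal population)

Answer: χ² = 9.0000, fail to reject H₀

Derivation:
df = n - 1 = 15
χ² = (n-1)s²/σ₀² = 15×6.00/10 = 9.0000
Critical values: χ²_{0.975,15} = 6.262, χ²_{0.025,15} = 27.488
Rejection region: χ² < 6.262 or χ² > 27.488
Decision: fail to reject H₀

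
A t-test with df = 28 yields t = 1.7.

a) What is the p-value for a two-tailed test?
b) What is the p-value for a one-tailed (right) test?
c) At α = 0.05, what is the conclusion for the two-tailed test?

Using t-distribution with df = 28:
a) Two-tailed: p = 2×P(T > 1.7) = 0.1002
b) One-tailed: p = P(T > 1.7) = 0.0501
c) 0.1002 ≥ 0.05, fail to reject H₀

Answer: a) 0.1002, b) 0.0501, c) fail to reject H₀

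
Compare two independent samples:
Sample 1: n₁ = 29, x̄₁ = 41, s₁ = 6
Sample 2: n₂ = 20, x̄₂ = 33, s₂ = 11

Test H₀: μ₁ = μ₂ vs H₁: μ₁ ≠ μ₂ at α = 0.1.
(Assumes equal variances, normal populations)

Answer: t = 3.2812, reject H₀

Derivation:
Pooled variance: s²_p = [28×6² + 19×11²]/(47) = 70.3617
s_p = 8.3882
SE = s_p×√(1/n₁ + 1/n₂) = 8.3882×√(1/29 + 1/20) = 2.4381
t = (x̄₁ - x̄₂)/SE = (41 - 33)/2.4381 = 3.2812
df = 47, t-critical = ±1.678
Decision: reject H₀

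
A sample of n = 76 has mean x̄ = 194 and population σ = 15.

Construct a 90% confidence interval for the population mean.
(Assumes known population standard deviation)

Confidence level: 90%, α = 0.1
z_0.05 = 1.645
SE = σ/√n = 15/√76 = 1.7206
Margin of error = 1.645 × 1.7206 = 2.8304
CI: x̄ ± margin = 194 ± 2.8304
CI: (191.1696, 196.8304)

Answer: (191.1696, 196.8304)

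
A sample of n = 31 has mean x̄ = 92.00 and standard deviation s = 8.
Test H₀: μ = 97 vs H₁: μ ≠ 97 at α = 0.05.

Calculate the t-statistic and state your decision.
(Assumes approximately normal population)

Answer: t = -3.4800, reject H₀

Derivation:
df = n - 1 = 30
SE = s/√n = 8/√31 = 1.4368
t = (x̄ - μ₀)/SE = (92.00 - 97)/1.4368 = -3.4800
Critical value: t_{0.025,30} = ±2.042
p-value ≈ 0.0016
Decision: reject H₀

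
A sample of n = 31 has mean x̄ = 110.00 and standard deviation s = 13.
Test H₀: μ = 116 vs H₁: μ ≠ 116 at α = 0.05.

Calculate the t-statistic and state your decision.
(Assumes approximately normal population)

Answer: t = -2.5697, reject H₀

Derivation:
df = n - 1 = 30
SE = s/√n = 13/√31 = 2.3349
t = (x̄ - μ₀)/SE = (110.00 - 116)/2.3349 = -2.5697
Critical value: t_{0.025,30} = ±2.042
p-value ≈ 0.0154
Decision: reject H₀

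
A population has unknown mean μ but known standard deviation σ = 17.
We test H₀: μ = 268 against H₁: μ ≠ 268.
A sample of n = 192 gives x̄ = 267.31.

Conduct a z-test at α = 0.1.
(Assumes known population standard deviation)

Standard error: SE = σ/√n = 17/√192 = 1.2269
z-statistic: z = (x̄ - μ₀)/SE = (267.31 - 268)/1.2269 = -0.5624
Critical value: ±1.645
p-value = 0.5738
Decision: fail to reject H₀

Answer: z = -0.5624, fail to reject H₀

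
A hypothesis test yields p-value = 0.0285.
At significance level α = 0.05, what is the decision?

Answer: reject H₀

Derivation:
Compare p-value to α:
0.0285 < 0.05
Decision: reject H₀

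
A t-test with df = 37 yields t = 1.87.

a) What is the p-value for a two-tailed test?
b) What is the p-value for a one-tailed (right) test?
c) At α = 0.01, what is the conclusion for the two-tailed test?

Answer: a) 0.0694, b) 0.0347, c) fail to reject H₀

Derivation:
Using t-distribution with df = 37:
a) Two-tailed: p = 2×P(T > 1.87) = 0.0694
b) One-tailed: p = P(T > 1.87) = 0.0347
c) 0.0694 ≥ 0.01, fail to reject H₀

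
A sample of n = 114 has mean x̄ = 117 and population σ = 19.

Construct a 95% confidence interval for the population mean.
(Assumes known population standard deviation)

Confidence level: 95%, α = 0.05
z_0.025 = 1.960
SE = σ/√n = 19/√114 = 1.7795
Margin of error = 1.960 × 1.7795 = 3.4878
CI: x̄ ± margin = 117 ± 3.4878
CI: (113.5122, 120.4878)

Answer: (113.5122, 120.4878)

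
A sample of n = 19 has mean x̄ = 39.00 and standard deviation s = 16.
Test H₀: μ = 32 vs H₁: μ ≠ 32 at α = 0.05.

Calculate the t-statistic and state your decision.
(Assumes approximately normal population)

df = n - 1 = 18
SE = s/√n = 16/√19 = 3.6707
t = (x̄ - μ₀)/SE = (39.00 - 32)/3.6707 = 1.9070
Critical value: t_{0.025,18} = ±2.101
p-value ≈ 0.0726
Decision: fail to reject H₀

Answer: t = 1.9070, fail to reject H₀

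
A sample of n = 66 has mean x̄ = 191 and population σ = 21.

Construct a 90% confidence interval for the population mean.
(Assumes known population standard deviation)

Confidence level: 90%, α = 0.1
z_0.05 = 1.645
SE = σ/√n = 21/√66 = 2.5849
Margin of error = 1.645 × 2.5849 = 4.2522
CI: x̄ ± margin = 191 ± 4.2522
CI: (186.7478, 195.2522)

Answer: (186.7478, 195.2522)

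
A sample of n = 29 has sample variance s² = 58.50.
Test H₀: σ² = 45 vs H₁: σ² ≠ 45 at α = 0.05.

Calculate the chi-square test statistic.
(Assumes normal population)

Answer: χ² = 36.4000, fail to reject H₀

Derivation:
df = n - 1 = 28
χ² = (n-1)s²/σ₀² = 28×58.50/45 = 36.4000
Critical values: χ²_{0.975,28} = 15.308, χ²_{0.025,28} = 44.461
Rejection region: χ² < 15.308 or χ² > 44.461
Decision: fail to reject H₀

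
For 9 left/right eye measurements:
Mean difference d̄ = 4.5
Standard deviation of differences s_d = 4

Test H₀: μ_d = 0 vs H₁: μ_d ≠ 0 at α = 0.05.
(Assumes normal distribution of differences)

df = n - 1 = 8
SE = s_d/√n = 4/√9 = 1.3333
t = d̄/SE = 4.5/1.3333 = 3.3751
Critical value: t_{0.025,8} = ±2.306
p-value ≈ 0.0097
Decision: reject H₀

Answer: t = 3.3751, reject H₀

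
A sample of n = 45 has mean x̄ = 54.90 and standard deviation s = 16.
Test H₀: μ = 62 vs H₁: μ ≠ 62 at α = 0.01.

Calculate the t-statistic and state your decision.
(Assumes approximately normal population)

df = n - 1 = 44
SE = s/√n = 16/√45 = 2.3851
t = (x̄ - μ₀)/SE = (54.90 - 62)/2.3851 = -2.9768
Critical value: t_{0.005,44} = ±2.692
p-value ≈ 0.0047
Decision: reject H₀

Answer: t = -2.9768, reject H₀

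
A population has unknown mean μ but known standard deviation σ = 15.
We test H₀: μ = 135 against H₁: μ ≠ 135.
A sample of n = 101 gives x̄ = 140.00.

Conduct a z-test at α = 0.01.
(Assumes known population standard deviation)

Standard error: SE = σ/√n = 15/√101 = 1.4926
z-statistic: z = (x̄ - μ₀)/SE = (140.00 - 135)/1.4926 = 3.3499
Critical value: ±2.576
p-value = 0.0008
Decision: reject H₀

Answer: z = 3.3499, reject H₀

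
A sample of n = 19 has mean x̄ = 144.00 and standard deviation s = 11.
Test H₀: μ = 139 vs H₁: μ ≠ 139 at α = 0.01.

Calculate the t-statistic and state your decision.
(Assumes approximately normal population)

Answer: t = 1.9813, fail to reject H₀

Derivation:
df = n - 1 = 18
SE = s/√n = 11/√19 = 2.5236
t = (x̄ - μ₀)/SE = (144.00 - 139)/2.5236 = 1.9813
Critical value: t_{0.005,18} = ±2.878
p-value ≈ 0.0630
Decision: fail to reject H₀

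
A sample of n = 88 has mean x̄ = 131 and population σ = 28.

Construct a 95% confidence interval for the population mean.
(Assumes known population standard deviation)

Answer: (125.1498, 136.8502)

Derivation:
Confidence level: 95%, α = 0.05
z_0.025 = 1.960
SE = σ/√n = 28/√88 = 2.9848
Margin of error = 1.960 × 2.9848 = 5.8502
CI: x̄ ± margin = 131 ± 5.8502
CI: (125.1498, 136.8502)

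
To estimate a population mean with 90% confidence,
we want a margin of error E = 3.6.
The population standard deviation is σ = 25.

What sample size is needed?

Answer: n = 131

Derivation:
z_0.05 = 1.645
n = (z×σ/E)² = (1.645×25/3.6)²
n = 130.4989
Round up: n = 131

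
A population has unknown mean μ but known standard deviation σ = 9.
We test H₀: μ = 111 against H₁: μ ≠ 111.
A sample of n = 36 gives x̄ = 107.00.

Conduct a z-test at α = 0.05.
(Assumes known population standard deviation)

Standard error: SE = σ/√n = 9/√36 = 1.5000
z-statistic: z = (x̄ - μ₀)/SE = (107.00 - 111)/1.5000 = -2.6667
Critical value: ±1.960
p-value = 0.0077
Decision: reject H₀

Answer: z = -2.6667, reject H₀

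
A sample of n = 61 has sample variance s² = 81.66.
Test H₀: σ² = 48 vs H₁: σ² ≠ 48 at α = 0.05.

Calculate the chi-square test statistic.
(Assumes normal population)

df = n - 1 = 60
χ² = (n-1)s²/σ₀² = 60×81.66/48 = 102.0750
Critical values: χ²_{0.975,60} = 40.482, χ²_{0.025,60} = 83.298
Rejection region: χ² < 40.482 or χ² > 83.298
Decision: reject H₀

Answer: χ² = 102.0750, reject H₀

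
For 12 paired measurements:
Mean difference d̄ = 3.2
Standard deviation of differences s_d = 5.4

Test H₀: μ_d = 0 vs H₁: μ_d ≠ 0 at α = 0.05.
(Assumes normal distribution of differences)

df = n - 1 = 11
SE = s_d/√n = 5.4/√12 = 1.5588
t = d̄/SE = 3.2/1.5588 = 2.0529
Critical value: t_{0.025,11} = ±2.201
p-value ≈ 0.0647
Decision: fail to reject H₀

Answer: t = 2.0529, fail to reject H₀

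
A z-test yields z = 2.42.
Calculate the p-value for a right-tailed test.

For z = 2.42:
p = P(Z > 2.42) = 1 - Φ(2.42) = 0.0078

Answer: p-value ≈ 0.0078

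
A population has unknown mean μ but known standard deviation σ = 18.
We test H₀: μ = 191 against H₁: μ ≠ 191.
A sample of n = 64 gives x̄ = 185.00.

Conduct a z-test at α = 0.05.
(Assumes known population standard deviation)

Standard error: SE = σ/√n = 18/√64 = 2.2500
z-statistic: z = (x̄ - μ₀)/SE = (185.00 - 191)/2.2500 = -2.6667
Critical value: ±1.960
p-value = 0.0077
Decision: reject H₀

Answer: z = -2.6667, reject H₀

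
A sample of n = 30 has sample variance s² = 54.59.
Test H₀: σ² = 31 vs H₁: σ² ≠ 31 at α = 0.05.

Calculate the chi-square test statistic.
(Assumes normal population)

df = n - 1 = 29
χ² = (n-1)s²/σ₀² = 29×54.59/31 = 51.0681
Critical values: χ²_{0.975,29} = 16.047, χ²_{0.025,29} = 45.722
Rejection region: χ² < 16.047 or χ² > 45.722
Decision: reject H₀

Answer: χ² = 51.0681, reject H₀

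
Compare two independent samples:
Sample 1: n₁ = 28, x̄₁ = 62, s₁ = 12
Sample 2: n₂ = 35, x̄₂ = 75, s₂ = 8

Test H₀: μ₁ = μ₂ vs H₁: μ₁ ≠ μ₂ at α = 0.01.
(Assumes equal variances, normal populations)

Pooled variance: s²_p = [27×12² + 34×8²]/(61) = 99.4098
s_p = 9.9704
SE = s_p×√(1/n₁ + 1/n₂) = 9.9704×√(1/28 + 1/35) = 2.5280
t = (x̄₁ - x̄₂)/SE = (62 - 75)/2.5280 = -5.1424
df = 61, t-critical = ±2.659
Decision: reject H₀

Answer: t = -5.1424, reject H₀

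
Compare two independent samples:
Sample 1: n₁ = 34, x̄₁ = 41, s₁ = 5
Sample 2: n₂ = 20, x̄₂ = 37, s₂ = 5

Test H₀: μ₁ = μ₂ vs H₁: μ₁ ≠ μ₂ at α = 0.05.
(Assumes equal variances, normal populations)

Answer: t = 2.8389, reject H₀

Derivation:
Pooled variance: s²_p = [33×5² + 19×5²]/(52) = 25.0000
s_p = 5.0000
SE = s_p×√(1/n₁ + 1/n₂) = 5.0000×√(1/34 + 1/20) = 1.4090
t = (x̄₁ - x̄₂)/SE = (41 - 37)/1.4090 = 2.8389
df = 52, t-critical = ±2.007
Decision: reject H₀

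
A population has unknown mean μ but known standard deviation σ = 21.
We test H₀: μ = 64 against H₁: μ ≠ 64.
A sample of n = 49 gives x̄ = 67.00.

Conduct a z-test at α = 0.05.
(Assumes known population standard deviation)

Answer: z = 1.0000, fail to reject H₀

Derivation:
Standard error: SE = σ/√n = 21/√49 = 3.0000
z-statistic: z = (x̄ - μ₀)/SE = (67.00 - 64)/3.0000 = 1.0000
Critical value: ±1.960
p-value = 0.3173
Decision: fail to reject H₀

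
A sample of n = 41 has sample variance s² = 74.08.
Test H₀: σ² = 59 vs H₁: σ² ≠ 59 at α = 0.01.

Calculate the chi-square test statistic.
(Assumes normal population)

Answer: χ² = 50.2237, fail to reject H₀

Derivation:
df = n - 1 = 40
χ² = (n-1)s²/σ₀² = 40×74.08/59 = 50.2237
Critical values: χ²_{0.995,40} = 20.707, χ²_{0.005,40} = 66.766
Rejection region: χ² < 20.707 or χ² > 66.766
Decision: fail to reject H₀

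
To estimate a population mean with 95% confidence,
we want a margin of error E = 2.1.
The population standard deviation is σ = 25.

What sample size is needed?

z_0.025 = 1.960
n = (z×σ/E)² = (1.960×25/2.1)²
n = 544.4444
Round up: n = 545

Answer: n = 545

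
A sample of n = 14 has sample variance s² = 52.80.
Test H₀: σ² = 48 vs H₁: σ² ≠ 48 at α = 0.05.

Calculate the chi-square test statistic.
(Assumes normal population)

df = n - 1 = 13
χ² = (n-1)s²/σ₀² = 13×52.80/48 = 14.3000
Critical values: χ²_{0.975,13} = 5.009, χ²_{0.025,13} = 24.736
Rejection region: χ² < 5.009 or χ² > 24.736
Decision: fail to reject H₀

Answer: χ² = 14.3000, fail to reject H₀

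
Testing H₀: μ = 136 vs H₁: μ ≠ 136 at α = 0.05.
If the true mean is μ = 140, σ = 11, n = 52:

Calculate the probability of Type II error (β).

Answer: β ≈ 0.2539

Derivation:
SE = σ/√n = 11/√52 = 1.5254
Critical values: μ₀ ± z_0.025×SE = 136 ± 1.960×1.5254
Acceptance region: (133.0102, 138.9898)
Under H₁ (μ = 140): z_high = (138.9898 - 140)/1.5254 = -0.6623, z_low = (133.0102 - 140)/1.5254 = -4.5823
β = P(not reject | H₁) = Φ(-0.6623) - Φ(-4.5823) ≈ 0.2539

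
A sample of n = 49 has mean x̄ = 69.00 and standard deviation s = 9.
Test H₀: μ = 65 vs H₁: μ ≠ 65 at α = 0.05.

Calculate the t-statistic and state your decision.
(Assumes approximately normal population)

df = n - 1 = 48
SE = s/√n = 9/√49 = 1.2857
t = (x̄ - μ₀)/SE = (69.00 - 65)/1.2857 = 3.1111
Critical value: t_{0.025,48} = ±2.011
p-value ≈ 0.0031
Decision: reject H₀

Answer: t = 3.1111, reject H₀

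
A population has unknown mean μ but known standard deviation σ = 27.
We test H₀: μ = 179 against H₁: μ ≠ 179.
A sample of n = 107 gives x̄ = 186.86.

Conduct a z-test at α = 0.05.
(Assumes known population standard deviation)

Standard error: SE = σ/√n = 27/√107 = 2.6102
z-statistic: z = (x̄ - μ₀)/SE = (186.86 - 179)/2.6102 = 3.0113
Critical value: ±1.960
p-value = 0.0026
Decision: reject H₀

Answer: z = 3.0113, reject H₀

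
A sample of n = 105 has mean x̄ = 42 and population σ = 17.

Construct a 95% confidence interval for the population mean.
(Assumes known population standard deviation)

Answer: (38.7484, 45.2516)

Derivation:
Confidence level: 95%, α = 0.05
z_0.025 = 1.960
SE = σ/√n = 17/√105 = 1.6590
Margin of error = 1.960 × 1.6590 = 3.2516
CI: x̄ ± margin = 42 ± 3.2516
CI: (38.7484, 45.2516)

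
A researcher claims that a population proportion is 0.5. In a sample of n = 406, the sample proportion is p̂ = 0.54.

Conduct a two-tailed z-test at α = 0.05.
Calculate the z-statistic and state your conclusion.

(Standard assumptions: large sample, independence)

H₀: p = 0.5, H₁: p ≠ 0.5
Standard error: SE = √(p₀(1-p₀)/n) = √(0.5×0.5/406) = 0.024815
z-statistic: z = (p̂ - p₀)/SE = (0.54 - 0.5)/0.024815 = 1.6119
Critical value: z_0.025 = ±1.960
p-value = 0.1070
Decision: fail to reject H₀ at α = 0.05

Answer: z = 1.6119, fail to reject H₀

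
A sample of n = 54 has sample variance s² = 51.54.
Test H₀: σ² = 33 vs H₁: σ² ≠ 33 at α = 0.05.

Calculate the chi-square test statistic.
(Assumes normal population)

Answer: χ² = 82.7764, reject H₀

Derivation:
df = n - 1 = 53
χ² = (n-1)s²/σ₀² = 53×51.54/33 = 82.7764
Critical values: χ²_{0.975,53} = 34.776, χ²_{0.025,53} = 75.002
Rejection region: χ² < 34.776 or χ² > 75.002
Decision: reject H₀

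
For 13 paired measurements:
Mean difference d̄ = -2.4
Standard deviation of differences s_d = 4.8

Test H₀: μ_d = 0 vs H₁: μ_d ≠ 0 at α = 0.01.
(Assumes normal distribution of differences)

Answer: t = -1.8027, fail to reject H₀

Derivation:
df = n - 1 = 12
SE = s_d/√n = 4.8/√13 = 1.3313
t = d̄/SE = -2.4/1.3313 = -1.8027
Critical value: t_{0.005,12} = ±3.055
p-value ≈ 0.0966
Decision: fail to reject H₀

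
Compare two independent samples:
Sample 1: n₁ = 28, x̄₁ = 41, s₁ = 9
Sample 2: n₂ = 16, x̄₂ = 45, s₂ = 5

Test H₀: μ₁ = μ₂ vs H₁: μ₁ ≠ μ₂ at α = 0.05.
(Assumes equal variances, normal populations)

Answer: t = -1.6342, fail to reject H₀

Derivation:
Pooled variance: s²_p = [27×9² + 15×5²]/(42) = 61.0000
s_p = 7.8102
SE = s_p×√(1/n₁ + 1/n₂) = 7.8102×√(1/28 + 1/16) = 2.4477
t = (x̄₁ - x̄₂)/SE = (41 - 45)/2.4477 = -1.6342
df = 42, t-critical = ±2.018
Decision: fail to reject H₀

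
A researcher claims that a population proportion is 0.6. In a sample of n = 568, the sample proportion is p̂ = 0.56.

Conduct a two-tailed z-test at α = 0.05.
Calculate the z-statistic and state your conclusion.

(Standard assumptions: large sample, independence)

H₀: p = 0.6, H₁: p ≠ 0.6
Standard error: SE = √(p₀(1-p₀)/n) = √(0.6×0.4/568) = 0.020556
z-statistic: z = (p̂ - p₀)/SE = (0.56 - 0.6)/0.020556 = -1.9459
Critical value: z_0.025 = ±1.960
p-value = 0.0517
Decision: fail to reject H₀ at α = 0.05

Answer: z = -1.9459, fail to reject H₀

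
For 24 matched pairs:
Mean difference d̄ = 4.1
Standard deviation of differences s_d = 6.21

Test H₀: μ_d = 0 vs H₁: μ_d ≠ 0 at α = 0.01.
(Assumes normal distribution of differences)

df = n - 1 = 23
SE = s_d/√n = 6.21/√24 = 1.2676
t = d̄/SE = 4.1/1.2676 = 3.2345
Critical value: t_{0.005,23} = ±2.807
p-value ≈ 0.0037
Decision: reject H₀

Answer: t = 3.2345, reject H₀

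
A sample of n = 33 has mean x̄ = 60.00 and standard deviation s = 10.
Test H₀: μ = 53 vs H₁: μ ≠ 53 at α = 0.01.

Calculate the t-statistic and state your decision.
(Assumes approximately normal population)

df = n - 1 = 32
SE = s/√n = 10/√33 = 1.7408
t = (x̄ - μ₀)/SE = (60.00 - 53)/1.7408 = 4.0211
Critical value: t_{0.005,32} = ±2.738
p-value ≈ 0.0003
Decision: reject H₀

Answer: t = 4.0211, reject H₀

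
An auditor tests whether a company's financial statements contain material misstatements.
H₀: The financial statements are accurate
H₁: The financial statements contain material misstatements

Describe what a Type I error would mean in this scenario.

Type I error (α): Rejecting H₀ when H₀ is true
Type II error (β): Failing to reject H₀ when H₁ is true

Answer: Concluding the statements are misstated when they are actually accurate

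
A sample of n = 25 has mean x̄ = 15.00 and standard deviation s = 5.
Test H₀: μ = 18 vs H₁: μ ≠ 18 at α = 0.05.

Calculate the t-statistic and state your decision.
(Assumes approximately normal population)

Answer: t = -3.0000, reject H₀

Derivation:
df = n - 1 = 24
SE = s/√n = 5/√25 = 1.0000
t = (x̄ - μ₀)/SE = (15.00 - 18)/1.0000 = -3.0000
Critical value: t_{0.025,24} = ±2.064
p-value ≈ 0.0062
Decision: reject H₀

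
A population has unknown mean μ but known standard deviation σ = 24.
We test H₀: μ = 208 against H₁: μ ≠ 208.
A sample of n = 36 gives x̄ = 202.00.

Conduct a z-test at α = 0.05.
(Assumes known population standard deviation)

Standard error: SE = σ/√n = 24/√36 = 4.0000
z-statistic: z = (x̄ - μ₀)/SE = (202.00 - 208)/4.0000 = -1.5000
Critical value: ±1.960
p-value = 0.1336
Decision: fail to reject H₀

Answer: z = -1.5000, fail to reject H₀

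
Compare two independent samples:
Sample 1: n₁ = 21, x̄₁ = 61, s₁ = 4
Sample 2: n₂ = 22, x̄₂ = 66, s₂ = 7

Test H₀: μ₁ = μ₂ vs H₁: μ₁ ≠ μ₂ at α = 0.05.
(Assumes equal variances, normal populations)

Pooled variance: s²_p = [20×4² + 21×7²]/(41) = 32.9024
s_p = 5.7361
SE = s_p×√(1/n₁ + 1/n₂) = 5.7361×√(1/21 + 1/22) = 1.7500
t = (x̄₁ - x̄₂)/SE = (61 - 66)/1.7500 = -2.8571
df = 41, t-critical = ±2.020
Decision: reject H₀

Answer: t = -2.8571, reject H₀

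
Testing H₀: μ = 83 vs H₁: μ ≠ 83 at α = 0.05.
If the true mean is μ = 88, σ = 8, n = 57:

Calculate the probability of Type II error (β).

SE = σ/√n = 8/√57 = 1.0596
Critical values: μ₀ ± z_0.025×SE = 83 ± 1.960×1.0596
Acceptance region: (80.9232, 85.0768)
Under H₁ (μ = 88): z_high = (85.0768 - 88)/1.0596 = -2.7588, z_low = (80.9232 - 88)/1.0596 = -6.6787
β = P(not reject | H₁) = Φ(-2.7588) - Φ(-6.6787) ≈ 0.0029

Answer: β ≈ 0.0029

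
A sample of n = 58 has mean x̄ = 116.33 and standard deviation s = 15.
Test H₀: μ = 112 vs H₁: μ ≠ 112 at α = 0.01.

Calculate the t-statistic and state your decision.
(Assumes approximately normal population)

Answer: t = 2.1984, fail to reject H₀

Derivation:
df = n - 1 = 57
SE = s/√n = 15/√58 = 1.9696
t = (x̄ - μ₀)/SE = (116.33 - 112)/1.9696 = 2.1984
Critical value: t_{0.005,57} = ±2.665
p-value ≈ 0.0320
Decision: fail to reject H₀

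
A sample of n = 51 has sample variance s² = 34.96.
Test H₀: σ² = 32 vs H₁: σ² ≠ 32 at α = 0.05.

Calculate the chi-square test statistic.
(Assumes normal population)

df = n - 1 = 50
χ² = (n-1)s²/σ₀² = 50×34.96/32 = 54.6250
Critical values: χ²_{0.975,50} = 32.357, χ²_{0.025,50} = 71.420
Rejection region: χ² < 32.357 or χ² > 71.420
Decision: fail to reject H₀

Answer: χ² = 54.6250, fail to reject H₀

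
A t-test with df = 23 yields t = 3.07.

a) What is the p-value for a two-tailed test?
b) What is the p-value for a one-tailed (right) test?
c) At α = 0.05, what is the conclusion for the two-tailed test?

Answer: a) 0.0054, b) 0.0027, c) reject H₀

Derivation:
Using t-distribution with df = 23:
a) Two-tailed: p = 2×P(T > 3.07) = 0.0054
b) One-tailed: p = P(T > 3.07) = 0.0027
c) 0.0054 < 0.05, reject H₀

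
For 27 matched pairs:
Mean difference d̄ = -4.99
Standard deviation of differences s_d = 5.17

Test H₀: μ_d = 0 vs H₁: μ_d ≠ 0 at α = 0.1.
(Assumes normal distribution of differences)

df = n - 1 = 26
SE = s_d/√n = 5.17/√27 = 0.9950
t = d̄/SE = -4.99/0.9950 = -5.0151
Critical value: t_{0.05,26} = ±1.706
p-value < 0.0001
Decision: reject H₀

Answer: t = -5.0151, reject H₀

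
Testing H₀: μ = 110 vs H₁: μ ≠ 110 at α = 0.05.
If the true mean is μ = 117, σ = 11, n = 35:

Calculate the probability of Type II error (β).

SE = σ/√n = 11/√35 = 1.8593
Critical values: μ₀ ± z_0.025×SE = 110 ± 1.960×1.8593
Acceptance region: (106.3558, 113.6442)
Under H₁ (μ = 117): z_high = (113.6442 - 117)/1.8593 = -1.8049, z_low = (106.3558 - 117)/1.8593 = -5.7248
β = P(not reject | H₁) = Φ(-1.8049) - Φ(-5.7248) ≈ 0.0355

Answer: β ≈ 0.0355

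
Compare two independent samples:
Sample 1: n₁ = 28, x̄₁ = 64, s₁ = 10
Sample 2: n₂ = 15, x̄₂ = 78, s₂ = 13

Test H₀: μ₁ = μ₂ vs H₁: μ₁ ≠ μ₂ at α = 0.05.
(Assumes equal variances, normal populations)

Pooled variance: s²_p = [27×10² + 14×13²]/(41) = 123.5610
s_p = 11.1158
SE = s_p×√(1/n₁ + 1/n₂) = 11.1158×√(1/28 + 1/15) = 3.5567
t = (x̄₁ - x̄₂)/SE = (64 - 78)/3.5567 = -3.9362
df = 41, t-critical = ±2.020
Decision: reject H₀

Answer: t = -3.9362, reject H₀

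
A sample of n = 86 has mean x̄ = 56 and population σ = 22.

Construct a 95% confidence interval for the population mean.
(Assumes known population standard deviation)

Answer: (51.3503, 60.6497)

Derivation:
Confidence level: 95%, α = 0.05
z_0.025 = 1.960
SE = σ/√n = 22/√86 = 2.3723
Margin of error = 1.960 × 2.3723 = 4.6497
CI: x̄ ± margin = 56 ± 4.6497
CI: (51.3503, 60.6497)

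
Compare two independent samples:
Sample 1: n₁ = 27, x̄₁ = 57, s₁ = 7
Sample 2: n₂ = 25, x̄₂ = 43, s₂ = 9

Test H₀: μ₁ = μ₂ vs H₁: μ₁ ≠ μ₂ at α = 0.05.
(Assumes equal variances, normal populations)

Answer: t = 6.2873, reject H₀

Derivation:
Pooled variance: s²_p = [26×7² + 24×9²]/(50) = 64.3600
s_p = 8.0225
SE = s_p×√(1/n₁ + 1/n₂) = 8.0225×√(1/27 + 1/25) = 2.2267
t = (x̄₁ - x̄₂)/SE = (57 - 43)/2.2267 = 6.2873
df = 50, t-critical = ±2.009
Decision: reject H₀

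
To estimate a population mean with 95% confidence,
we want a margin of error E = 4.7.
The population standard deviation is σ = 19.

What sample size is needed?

z_0.025 = 1.960
n = (z×σ/E)² = (1.960×19/4.7)²
n = 62.7803
Round up: n = 63

Answer: n = 63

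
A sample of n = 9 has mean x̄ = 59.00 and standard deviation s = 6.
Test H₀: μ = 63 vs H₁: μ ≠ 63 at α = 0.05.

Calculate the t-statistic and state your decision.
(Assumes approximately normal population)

Answer: t = -2.0000, fail to reject H₀

Derivation:
df = n - 1 = 8
SE = s/√n = 6/√9 = 2.0000
t = (x̄ - μ₀)/SE = (59.00 - 63)/2.0000 = -2.0000
Critical value: t_{0.025,8} = ±2.306
p-value ≈ 0.0805
Decision: fail to reject H₀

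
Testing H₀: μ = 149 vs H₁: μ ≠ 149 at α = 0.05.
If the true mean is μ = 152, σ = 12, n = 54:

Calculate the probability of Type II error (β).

Answer: β ≈ 0.5488

Derivation:
SE = σ/√n = 12/√54 = 1.6330
Critical values: μ₀ ± z_0.025×SE = 149 ± 1.960×1.6330
Acceptance region: (145.7993, 152.2007)
Under H₁ (μ = 152): z_high = (152.2007 - 152)/1.6330 = 0.1229, z_low = (145.7993 - 152)/1.6330 = -3.7971
β = P(not reject | H₁) = Φ(0.1229) - Φ(-3.7971) ≈ 0.5488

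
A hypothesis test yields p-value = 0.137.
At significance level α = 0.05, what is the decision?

Answer: fail to reject H₀

Derivation:
Compare p-value to α:
0.137 ≥ 0.05
Decision: fail to reject H₀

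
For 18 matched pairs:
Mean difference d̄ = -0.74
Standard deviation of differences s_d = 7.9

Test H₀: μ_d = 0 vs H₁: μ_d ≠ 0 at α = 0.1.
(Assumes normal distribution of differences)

Answer: t = -0.3974, fail to reject H₀

Derivation:
df = n - 1 = 17
SE = s_d/√n = 7.9/√18 = 1.8620
t = d̄/SE = -0.74/1.8620 = -0.3974
Critical value: t_{0.05,17} = ±1.740
p-value ≈ 0.6960
Decision: fail to reject H₀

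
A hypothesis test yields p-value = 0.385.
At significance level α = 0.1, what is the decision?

Compare p-value to α:
0.385 ≥ 0.1
Decision: fail to reject H₀

Answer: fail to reject H₀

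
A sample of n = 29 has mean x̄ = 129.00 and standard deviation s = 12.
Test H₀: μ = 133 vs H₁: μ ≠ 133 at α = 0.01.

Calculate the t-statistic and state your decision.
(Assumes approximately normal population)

Answer: t = -1.7951, fail to reject H₀

Derivation:
df = n - 1 = 28
SE = s/√n = 12/√29 = 2.2283
t = (x̄ - μ₀)/SE = (129.00 - 133)/2.2283 = -1.7951
Critical value: t_{0.005,28} = ±2.763
p-value ≈ 0.0834
Decision: fail to reject H₀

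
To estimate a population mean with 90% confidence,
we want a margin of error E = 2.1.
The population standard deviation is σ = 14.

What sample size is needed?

Answer: n = 121

Derivation:
z_0.05 = 1.645
n = (z×σ/E)² = (1.645×14/2.1)²
n = 120.2678
Round up: n = 121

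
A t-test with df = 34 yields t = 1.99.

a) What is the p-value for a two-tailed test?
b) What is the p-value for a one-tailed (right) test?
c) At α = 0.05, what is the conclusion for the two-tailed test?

Using t-distribution with df = 34:
a) Two-tailed: p = 2×P(T > 1.99) = 0.0547
b) One-tailed: p = P(T > 1.99) = 0.0273
c) 0.0547 ≥ 0.05, fail to reject H₀

Answer: a) 0.0547, b) 0.0273, c) fail to reject H₀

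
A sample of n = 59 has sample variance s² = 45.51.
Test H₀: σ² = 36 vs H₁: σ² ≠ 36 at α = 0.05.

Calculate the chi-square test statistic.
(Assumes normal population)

Answer: χ² = 73.3217, fail to reject H₀

Derivation:
df = n - 1 = 58
χ² = (n-1)s²/σ₀² = 58×45.51/36 = 73.3217
Critical values: χ²_{0.975,58} = 38.844, χ²_{0.025,58} = 80.936
Rejection region: χ² < 38.844 or χ² > 80.936
Decision: fail to reject H₀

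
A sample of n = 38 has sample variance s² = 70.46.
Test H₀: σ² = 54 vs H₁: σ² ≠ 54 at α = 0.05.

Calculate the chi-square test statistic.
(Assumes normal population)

df = n - 1 = 37
χ² = (n-1)s²/σ₀² = 37×70.46/54 = 48.2781
Critical values: χ²_{0.975,37} = 22.106, χ²_{0.025,37} = 55.668
Rejection region: χ² < 22.106 or χ² > 55.668
Decision: fail to reject H₀

Answer: χ² = 48.2781, fail to reject H₀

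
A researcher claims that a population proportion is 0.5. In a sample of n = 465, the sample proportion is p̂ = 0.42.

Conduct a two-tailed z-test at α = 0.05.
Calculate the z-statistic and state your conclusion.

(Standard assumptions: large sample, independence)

H₀: p = 0.5, H₁: p ≠ 0.5
Standard error: SE = √(p₀(1-p₀)/n) = √(0.5×0.5/465) = 0.023187
z-statistic: z = (p̂ - p₀)/SE = (0.42 - 0.5)/0.023187 = -3.4502
Critical value: z_0.025 = ±1.960
p-value = 0.0006
Decision: reject H₀ at α = 0.05

Answer: z = -3.4502, reject H₀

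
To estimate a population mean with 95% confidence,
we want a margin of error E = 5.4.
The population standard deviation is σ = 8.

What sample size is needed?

z_0.025 = 1.960
n = (z×σ/E)² = (1.960×8/5.4)²
n = 8.4315
Round up: n = 9

Answer: n = 9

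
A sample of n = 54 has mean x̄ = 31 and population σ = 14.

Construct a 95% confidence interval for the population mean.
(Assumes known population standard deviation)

Answer: (27.2658, 34.7342)

Derivation:
Confidence level: 95%, α = 0.05
z_0.025 = 1.960
SE = σ/√n = 14/√54 = 1.9052
Margin of error = 1.960 × 1.9052 = 3.7342
CI: x̄ ± margin = 31 ± 3.7342
CI: (27.2658, 34.7342)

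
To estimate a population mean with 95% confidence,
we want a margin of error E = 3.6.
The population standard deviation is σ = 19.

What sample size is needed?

z_0.025 = 1.960
n = (z×σ/E)² = (1.960×19/3.6)²
n = 107.0075
Round up: n = 108

Answer: n = 108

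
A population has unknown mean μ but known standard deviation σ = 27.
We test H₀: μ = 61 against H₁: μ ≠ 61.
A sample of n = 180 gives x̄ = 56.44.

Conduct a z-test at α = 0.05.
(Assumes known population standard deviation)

Standard error: SE = σ/√n = 27/√180 = 2.0125
z-statistic: z = (x̄ - μ₀)/SE = (56.44 - 61)/2.0125 = -2.2658
Critical value: ±1.960
p-value = 0.0235
Decision: reject H₀

Answer: z = -2.2658, reject H₀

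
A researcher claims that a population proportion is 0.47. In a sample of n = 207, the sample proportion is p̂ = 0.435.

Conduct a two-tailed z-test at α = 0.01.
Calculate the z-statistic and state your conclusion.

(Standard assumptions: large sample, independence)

Answer: z = -1.0089, fail to reject H₀

Derivation:
H₀: p = 0.47, H₁: p ≠ 0.47
Standard error: SE = √(p₀(1-p₀)/n) = √(0.47×0.53/207) = 0.034690
z-statistic: z = (p̂ - p₀)/SE = (0.435 - 0.47)/0.034690 = -1.0089
Critical value: z_0.005 = ±2.576
p-value = 0.3130
Decision: fail to reject H₀ at α = 0.01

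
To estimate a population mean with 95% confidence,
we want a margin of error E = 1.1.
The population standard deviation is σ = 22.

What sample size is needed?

z_0.025 = 1.960
n = (z×σ/E)² = (1.960×22/1.1)²
n = 1536.6400
Round up: n = 1537

Answer: n = 1537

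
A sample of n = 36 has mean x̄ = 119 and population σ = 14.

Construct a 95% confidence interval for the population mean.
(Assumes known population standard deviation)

Confidence level: 95%, α = 0.05
z_0.025 = 1.960
SE = σ/√n = 14/√36 = 2.3333
Margin of error = 1.960 × 2.3333 = 4.5733
CI: x̄ ± margin = 119 ± 4.5733
CI: (114.4267, 123.5733)

Answer: (114.4267, 123.5733)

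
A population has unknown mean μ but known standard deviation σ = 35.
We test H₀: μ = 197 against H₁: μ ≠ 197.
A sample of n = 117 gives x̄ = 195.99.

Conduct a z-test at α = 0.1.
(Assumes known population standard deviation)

Standard error: SE = σ/√n = 35/√117 = 3.2358
z-statistic: z = (x̄ - μ₀)/SE = (195.99 - 197)/3.2358 = -0.3121
Critical value: ±1.645
p-value = 0.7550
Decision: fail to reject H₀

Answer: z = -0.3121, fail to reject H₀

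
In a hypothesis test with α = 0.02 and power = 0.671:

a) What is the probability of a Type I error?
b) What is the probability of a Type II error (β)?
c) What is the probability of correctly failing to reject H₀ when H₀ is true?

a) Type I error probability = α = 0.02
b) Power = P(reject H₀ | H₁ true) = 1 - β = 0.671, so Type II error probability = β = 1 - Power = 0.329
c) P(fail to reject H₀ | H₀ true) = 1 - α = 0.98

Answer: a) 0.02, b) 0.329, c) 0.98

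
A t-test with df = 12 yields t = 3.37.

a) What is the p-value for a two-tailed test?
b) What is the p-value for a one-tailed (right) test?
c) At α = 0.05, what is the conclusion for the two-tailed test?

Using t-distribution with df = 12:
a) Two-tailed: p = 2×P(T > 3.37) = 0.0056
b) One-tailed: p = P(T > 3.37) = 0.0028
c) 0.0056 < 0.05, reject H₀

Answer: a) 0.0056, b) 0.0028, c) reject H₀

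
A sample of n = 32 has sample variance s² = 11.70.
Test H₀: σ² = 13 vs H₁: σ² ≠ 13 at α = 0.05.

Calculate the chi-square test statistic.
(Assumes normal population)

Answer: χ² = 27.9000, fail to reject H₀

Derivation:
df = n - 1 = 31
χ² = (n-1)s²/σ₀² = 31×11.70/13 = 27.9000
Critical values: χ²_{0.975,31} = 17.539, χ²_{0.025,31} = 48.232
Rejection region: χ² < 17.539 or χ² > 48.232
Decision: fail to reject H₀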